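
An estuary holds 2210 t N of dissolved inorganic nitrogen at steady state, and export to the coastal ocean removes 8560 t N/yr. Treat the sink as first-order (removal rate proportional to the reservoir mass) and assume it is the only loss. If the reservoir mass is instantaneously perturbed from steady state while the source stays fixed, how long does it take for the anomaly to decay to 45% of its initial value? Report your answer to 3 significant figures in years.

For a linear reservoir the anomaly decays as exp(−t/τ) with τ = M/F = 2210/8560 = 0.2582 yr.
exp(−t/τ) = 0.45 ⇒ t = −τ ln(0.45) = 0.2582 × 0.7985 = 0.2062 yr.

0.206 yr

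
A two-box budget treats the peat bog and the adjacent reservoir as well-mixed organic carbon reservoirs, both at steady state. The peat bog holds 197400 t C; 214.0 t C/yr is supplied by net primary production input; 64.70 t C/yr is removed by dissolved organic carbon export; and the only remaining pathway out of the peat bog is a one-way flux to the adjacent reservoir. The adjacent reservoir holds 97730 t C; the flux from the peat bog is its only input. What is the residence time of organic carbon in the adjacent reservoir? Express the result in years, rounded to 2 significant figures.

650 yr

Balance the peat bog: ΣF_in = 214.00 t C/yr.
Flux to the adjacent reservoir = ΣF_in − (64.70) = 149.30 t C/yr.
At steady state the output of the adjacent reservoir equals its input, 149.30 t C/yr.
τ = M / F = 97730 / 149.30 = 654.6 yr.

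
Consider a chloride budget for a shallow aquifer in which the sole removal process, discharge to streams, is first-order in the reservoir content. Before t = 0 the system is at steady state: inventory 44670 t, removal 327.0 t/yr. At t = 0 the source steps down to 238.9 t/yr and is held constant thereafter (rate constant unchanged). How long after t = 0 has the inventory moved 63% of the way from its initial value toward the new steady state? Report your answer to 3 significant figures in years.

τ = M₀/F₀ = 44670/327.0 = 136.6 yr.
The remaining gap fraction is e^(−t/τ); 63% covered ⇒ e^(−t/τ) = 0.370.
t = −τ ln(0.370) = 136.6 × 0.9943 = 135.8 yr.

136 yr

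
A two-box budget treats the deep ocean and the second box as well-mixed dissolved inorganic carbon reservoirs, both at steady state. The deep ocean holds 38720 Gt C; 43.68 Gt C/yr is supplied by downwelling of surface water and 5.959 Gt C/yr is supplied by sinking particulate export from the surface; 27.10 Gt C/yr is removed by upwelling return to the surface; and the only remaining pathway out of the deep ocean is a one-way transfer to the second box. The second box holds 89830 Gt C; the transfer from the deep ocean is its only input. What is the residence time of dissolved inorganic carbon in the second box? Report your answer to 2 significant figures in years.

Balance the deep ocean: ΣF_in = 43.68 + 5.959 = 49.639 Gt C/yr.
Transfer to the second box = ΣF_in − (27.10) = 22.539 Gt C/yr.
At steady state the output of the second box equals its input, 22.539 Gt C/yr.
τ = M / F = 89830 / 22.539 = 3986 yr.

4000 yr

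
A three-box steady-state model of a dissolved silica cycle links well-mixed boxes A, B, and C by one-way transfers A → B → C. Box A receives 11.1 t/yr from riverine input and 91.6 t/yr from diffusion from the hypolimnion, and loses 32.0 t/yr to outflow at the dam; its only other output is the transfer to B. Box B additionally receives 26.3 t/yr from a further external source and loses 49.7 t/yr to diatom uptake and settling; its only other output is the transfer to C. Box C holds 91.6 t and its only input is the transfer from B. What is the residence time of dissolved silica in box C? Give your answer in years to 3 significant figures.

1.94 yr

Box A: F(A→B) = (11.1 + 91.6) − 32.0 = 70.700 t/yr.
Box B: F(B→C) = (70.700 + 26.3) − 49.7 = 47.300 t/yr.
Box C throughput = its input = 47.300 t/yr; τ = 91.6 / 47.300 = 1.937 yr.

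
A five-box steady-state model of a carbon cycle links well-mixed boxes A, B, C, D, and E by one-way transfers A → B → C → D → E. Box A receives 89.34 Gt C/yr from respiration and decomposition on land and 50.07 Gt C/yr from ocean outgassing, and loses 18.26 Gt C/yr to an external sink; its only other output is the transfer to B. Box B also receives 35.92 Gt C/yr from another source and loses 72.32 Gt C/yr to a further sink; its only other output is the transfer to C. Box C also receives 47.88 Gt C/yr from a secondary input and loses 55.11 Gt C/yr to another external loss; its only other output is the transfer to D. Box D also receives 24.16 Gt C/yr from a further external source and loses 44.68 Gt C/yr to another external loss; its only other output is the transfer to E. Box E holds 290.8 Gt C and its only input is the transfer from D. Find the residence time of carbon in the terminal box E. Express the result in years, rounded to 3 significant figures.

5.10 yr

Box A: F(A→B) = (89.34 + 50.07) − 18.26 = 121.15 Gt C/yr.
Box B: F(B→C) = (121.15 + 35.92) − 72.32 = 84.750 Gt C/yr.
Box C: F(C→D) = (84.750 + 47.88) − 55.11 = 77.520 Gt C/yr.
Box D: F(D→E) = (77.520 + 24.16) − 44.68 = 57.000 Gt C/yr.
Box E throughput = its input = 57.000 Gt C/yr; τ = 290.8 / 57.000 = 5.102 yr.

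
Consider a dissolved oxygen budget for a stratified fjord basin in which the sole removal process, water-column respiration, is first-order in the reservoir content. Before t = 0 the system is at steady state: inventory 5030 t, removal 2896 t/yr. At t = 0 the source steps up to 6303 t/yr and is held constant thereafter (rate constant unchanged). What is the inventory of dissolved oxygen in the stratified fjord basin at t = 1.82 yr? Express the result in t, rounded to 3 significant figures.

τ = M₀/F₀ = 5030/2896 = 1.737 yr; rate constant k = 1/τ.
New steady state M_∞ = F₁/k = F₁·τ = 6303 × 1.737 = 10948 t.
M(t) = M_∞ + (M₀ − M_∞)·e^(−t/τ); t/τ = 1.82/1.737 = 1.048, so e^(−t/τ) = 0.3507.
M(t) = 10948 − 5918 × 0.3507 = 8872.3 t.

8870 t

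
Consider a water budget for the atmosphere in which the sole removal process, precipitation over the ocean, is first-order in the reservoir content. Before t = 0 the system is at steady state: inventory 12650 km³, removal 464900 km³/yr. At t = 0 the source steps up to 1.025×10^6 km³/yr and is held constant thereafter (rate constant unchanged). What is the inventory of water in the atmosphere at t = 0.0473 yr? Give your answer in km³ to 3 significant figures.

Residence time τ = M₀/F₀ = 0.02721 yr. The eventual steady state is M_∞ = M₀·(F₁/F₀) = 12650 × 1.025×10^6/464900 = 27890 km³.
The anomaly ΔM(t) = M(t) − M_∞ decays as ΔM₀·e^(−t/τ) with ΔM₀ = 12650 − 27890 = −15240 km³.
At t = 0.0473 yr, e^(−t/τ) = e^(−1.738) = 0.1758, so ΔM = −2679 km³ and M = 27890 − 2679 = 25211 km³.

25200 km³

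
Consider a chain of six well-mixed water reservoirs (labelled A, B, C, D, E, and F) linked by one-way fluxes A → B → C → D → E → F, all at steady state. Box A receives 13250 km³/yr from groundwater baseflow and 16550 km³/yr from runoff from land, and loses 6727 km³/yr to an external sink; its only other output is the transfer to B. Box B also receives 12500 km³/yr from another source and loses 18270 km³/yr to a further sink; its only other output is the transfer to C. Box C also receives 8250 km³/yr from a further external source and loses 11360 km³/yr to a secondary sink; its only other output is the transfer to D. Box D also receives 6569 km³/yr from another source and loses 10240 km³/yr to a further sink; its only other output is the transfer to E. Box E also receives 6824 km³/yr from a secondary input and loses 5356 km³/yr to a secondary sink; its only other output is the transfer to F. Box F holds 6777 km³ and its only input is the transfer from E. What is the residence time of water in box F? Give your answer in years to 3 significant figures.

Box A: F(A→B) = (13250 + 16550) − 6727 = 23073 km³/yr.
Box B: F(B→C) = (23073 + 12500) − 18270 = 17303 km³/yr.
Box C: F(C→D) = (17303 + 8250) − 11360 = 14193 km³/yr.
Box D: F(D→E) = (14193 + 6569) − 10240 = 10522 km³/yr.
Box E: F(E→F) = (10522 + 6824) − 5356 = 11990 km³/yr.
Box F throughput = its input = 11990 km³/yr; τ = 6777 / 11990 = 0.5652 yr.

0.565 yr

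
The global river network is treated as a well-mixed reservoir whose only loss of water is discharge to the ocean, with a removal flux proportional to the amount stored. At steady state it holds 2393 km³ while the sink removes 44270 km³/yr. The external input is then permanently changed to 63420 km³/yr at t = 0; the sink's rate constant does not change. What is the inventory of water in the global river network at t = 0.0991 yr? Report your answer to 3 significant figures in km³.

3260 km³

τ = M₀/F₀ = 2393/44270 = 0.05405 yr; rate constant k = 1/τ.
New steady state M_∞ = F₁/k = F₁·τ = 63420 × 0.05405 = 3428.1 km³.
M(t) = M_∞ + (M₀ − M_∞)·e^(−t/τ); t/τ = 0.0991/0.05405 = 1.833, so e^(−t/τ) = 0.1599.
M(t) = 3428.1 − 1035 × 0.1599 = 3262.6 km³.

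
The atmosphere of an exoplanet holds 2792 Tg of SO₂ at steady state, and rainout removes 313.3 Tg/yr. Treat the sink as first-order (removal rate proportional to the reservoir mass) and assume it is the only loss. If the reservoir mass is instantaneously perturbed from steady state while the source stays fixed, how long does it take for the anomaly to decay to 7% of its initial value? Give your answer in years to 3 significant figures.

23.7 yr

For a linear reservoir the anomaly decays as exp(−t/τ) with τ = M/F = 2792/313.3 = 8.912 yr.
exp(−t/τ) = 0.07 ⇒ t = −τ ln(0.07) = 8.912 × 2.659 = 23.70 yr.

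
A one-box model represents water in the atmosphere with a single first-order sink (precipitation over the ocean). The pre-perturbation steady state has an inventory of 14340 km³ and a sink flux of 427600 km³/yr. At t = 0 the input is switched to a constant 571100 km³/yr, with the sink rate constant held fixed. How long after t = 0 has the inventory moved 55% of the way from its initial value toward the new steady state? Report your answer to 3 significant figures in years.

0.0268 yr

τ = M₀/F₀ = 14340/427600 = 0.03354 yr.
The remaining gap fraction is e^(−t/τ); 55% covered ⇒ e^(−t/τ) = 0.450.
t = −τ ln(0.450) = 0.03354 × 0.7985 = 0.02678 yr.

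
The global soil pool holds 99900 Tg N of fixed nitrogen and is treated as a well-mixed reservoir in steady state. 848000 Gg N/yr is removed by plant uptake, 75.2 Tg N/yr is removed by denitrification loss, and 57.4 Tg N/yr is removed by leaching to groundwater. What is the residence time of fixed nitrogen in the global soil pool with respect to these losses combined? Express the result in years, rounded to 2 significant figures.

100 yr

Convert the plant uptake flux: 848000 Gg N/yr = 848.0 Tg N/yr.
Total removal = 848.0 + 75.20 + 57.40 = 980.60 Tg N/yr.
τ = M / ΣF_out = 99900 / 980.60 = 101.9 yr.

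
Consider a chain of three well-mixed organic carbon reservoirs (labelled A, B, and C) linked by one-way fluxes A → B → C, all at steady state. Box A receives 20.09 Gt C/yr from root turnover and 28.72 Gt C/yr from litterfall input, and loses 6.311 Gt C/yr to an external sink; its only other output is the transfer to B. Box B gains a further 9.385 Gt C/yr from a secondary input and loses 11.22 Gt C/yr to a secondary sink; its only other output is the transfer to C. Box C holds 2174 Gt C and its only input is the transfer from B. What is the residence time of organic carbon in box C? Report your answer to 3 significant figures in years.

53.5 yr

Box A: F(A→B) = (20.09 + 28.72) − 6.311 = 42.499 Gt C/yr.
Box B: F(B→C) = (42.499 + 9.385) − 11.22 = 40.664 Gt C/yr.
Box C throughput = its input = 40.664 Gt C/yr; τ = 2174 / 40.664 = 53.46 yr.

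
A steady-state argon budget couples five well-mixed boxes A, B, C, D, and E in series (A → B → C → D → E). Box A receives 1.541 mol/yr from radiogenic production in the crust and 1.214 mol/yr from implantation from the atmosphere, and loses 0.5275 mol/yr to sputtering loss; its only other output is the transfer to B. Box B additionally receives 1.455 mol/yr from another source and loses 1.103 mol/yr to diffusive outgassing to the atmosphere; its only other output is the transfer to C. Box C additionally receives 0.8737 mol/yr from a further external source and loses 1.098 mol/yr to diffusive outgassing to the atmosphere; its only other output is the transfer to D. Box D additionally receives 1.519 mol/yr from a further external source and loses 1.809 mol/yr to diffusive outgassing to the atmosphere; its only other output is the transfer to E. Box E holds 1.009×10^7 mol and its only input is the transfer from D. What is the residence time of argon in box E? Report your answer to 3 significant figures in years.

Box A: F(A→B) = (1.541 + 1.214) − 0.5275 = 2.2275 mol/yr.
Box B: F(B→C) = (2.2275 + 1.455) − 1.103 = 2.5795 mol/yr.
Box C: F(C→D) = (2.5795 + 0.8737) − 1.098 = 2.3552 mol/yr.
Box D: F(D→E) = (2.3552 + 1.519) − 1.809 = 2.0652 mol/yr.
Box E throughput = its input = 2.0652 mol/yr; τ = 1.009×10^7 / 2.0652 = 4.886×10^6 yr.

4.89×10^6 yr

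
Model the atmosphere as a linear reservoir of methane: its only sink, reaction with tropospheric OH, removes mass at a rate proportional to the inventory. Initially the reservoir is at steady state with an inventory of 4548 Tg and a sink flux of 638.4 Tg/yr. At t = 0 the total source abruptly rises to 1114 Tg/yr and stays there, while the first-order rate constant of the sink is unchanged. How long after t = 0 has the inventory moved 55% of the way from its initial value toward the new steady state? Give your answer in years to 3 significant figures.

5.69 yr

τ = M₀/F₀ = 4548/638.4 = 7.124 yr.
The remaining gap fraction is e^(−t/τ); 55% covered ⇒ e^(−t/τ) = 0.450.
t = −τ ln(0.450) = 7.124 × 0.7985 = 5.689 yr.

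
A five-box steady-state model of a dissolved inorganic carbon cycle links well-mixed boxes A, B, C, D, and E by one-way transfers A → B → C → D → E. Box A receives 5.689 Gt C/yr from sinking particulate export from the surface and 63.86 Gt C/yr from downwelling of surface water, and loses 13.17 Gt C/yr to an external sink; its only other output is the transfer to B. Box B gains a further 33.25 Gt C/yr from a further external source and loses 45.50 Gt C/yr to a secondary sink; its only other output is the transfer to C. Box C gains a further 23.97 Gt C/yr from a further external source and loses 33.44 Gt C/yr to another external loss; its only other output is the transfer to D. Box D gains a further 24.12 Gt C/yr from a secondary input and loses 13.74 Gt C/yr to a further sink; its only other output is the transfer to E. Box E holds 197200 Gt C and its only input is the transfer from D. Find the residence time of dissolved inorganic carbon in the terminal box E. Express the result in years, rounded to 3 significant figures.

4380 yr

Box A: F(A→B) = (5.689 + 63.86) − 13.17 = 56.379 Gt C/yr.
Box B: F(B→C) = (56.379 + 33.25) − 45.50 = 44.129 Gt C/yr.
Box C: F(C→D) = (44.129 + 23.97) − 33.44 = 34.659 Gt C/yr.
Box D: F(D→E) = (34.659 + 24.12) − 13.74 = 45.039 Gt C/yr.
Box E throughput = its input = 45.039 Gt C/yr; τ = 197200 / 45.039 = 4378 yr.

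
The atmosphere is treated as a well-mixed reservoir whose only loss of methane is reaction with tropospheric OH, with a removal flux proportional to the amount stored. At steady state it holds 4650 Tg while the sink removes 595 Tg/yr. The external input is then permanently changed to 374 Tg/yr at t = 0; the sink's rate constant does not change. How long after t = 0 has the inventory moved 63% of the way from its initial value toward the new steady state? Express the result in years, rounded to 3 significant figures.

τ = M₀/F₀ = 4650/595 = 7.815 yr.
The remaining gap fraction is e^(−t/τ); 63% covered ⇒ e^(−t/τ) = 0.370.
t = −τ ln(0.370) = 7.815 × 0.9943 = 7.770 yr.

7.77 yr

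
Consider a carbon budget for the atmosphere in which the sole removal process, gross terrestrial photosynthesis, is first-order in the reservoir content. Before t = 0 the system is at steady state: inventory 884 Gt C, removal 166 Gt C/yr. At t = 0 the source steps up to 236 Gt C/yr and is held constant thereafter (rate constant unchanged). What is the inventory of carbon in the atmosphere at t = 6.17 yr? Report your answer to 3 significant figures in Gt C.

1140 Gt C

Residence time τ = M₀/F₀ = 5.325 yr. The eventual steady state is M_∞ = M₀·(F₁/F₀) = 884 × 236/166 = 1256.8 Gt C.
The anomaly ΔM(t) = M(t) − M_∞ decays as ΔM₀·e^(−t/τ) with ΔM₀ = 884 − 1256.8 = −372.8 Gt C.
At t = 6.17 yr, e^(−t/τ) = e^(−1.159) = 0.3139, so ΔM = −117.0 Gt C and M = 1256.8 − 117.0 = 1139.8 Gt C.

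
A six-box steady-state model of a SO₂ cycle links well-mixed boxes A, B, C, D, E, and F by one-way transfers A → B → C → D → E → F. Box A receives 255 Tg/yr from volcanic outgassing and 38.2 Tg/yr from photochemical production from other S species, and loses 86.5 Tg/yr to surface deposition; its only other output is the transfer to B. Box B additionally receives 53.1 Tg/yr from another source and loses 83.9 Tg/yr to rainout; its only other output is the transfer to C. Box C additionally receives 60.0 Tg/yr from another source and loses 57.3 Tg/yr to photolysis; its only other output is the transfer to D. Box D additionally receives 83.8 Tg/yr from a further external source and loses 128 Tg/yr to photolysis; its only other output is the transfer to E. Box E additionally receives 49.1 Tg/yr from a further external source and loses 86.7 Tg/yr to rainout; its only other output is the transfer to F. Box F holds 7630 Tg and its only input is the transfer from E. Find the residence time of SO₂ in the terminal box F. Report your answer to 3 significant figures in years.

78.8 yr

Box A: F(A→B) = (255 + 38.2) − 86.5 = 206.70 Tg/yr.
Box B: F(B→C) = (206.70 + 53.1) − 83.9 = 175.90 Tg/yr.
Box C: F(C→D) = (175.90 + 60.0) − 57.3 = 178.60 Tg/yr.
Box D: F(D→E) = (178.60 + 83.8) − 128 = 134.40 Tg/yr.
Box E: F(E→F) = (134.40 + 49.1) − 86.7 = 96.800 Tg/yr.
Box F throughput = its input = 96.800 Tg/yr; τ = 7630 / 96.800 = 78.82 yr.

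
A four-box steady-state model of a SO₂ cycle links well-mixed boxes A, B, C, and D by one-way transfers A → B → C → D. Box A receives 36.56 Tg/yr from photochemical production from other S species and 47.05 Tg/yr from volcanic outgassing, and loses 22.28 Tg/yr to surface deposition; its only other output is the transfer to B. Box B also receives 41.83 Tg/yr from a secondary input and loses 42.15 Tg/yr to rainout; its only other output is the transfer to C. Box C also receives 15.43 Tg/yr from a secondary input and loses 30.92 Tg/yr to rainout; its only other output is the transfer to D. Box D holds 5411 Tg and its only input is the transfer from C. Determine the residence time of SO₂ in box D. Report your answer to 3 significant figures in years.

119 yr

Box A: F(A→B) = (36.56 + 47.05) − 22.28 = 61.330 Tg/yr.
Box B: F(B→C) = (61.330 + 41.83) − 42.15 = 61.010 Tg/yr.
Box C: F(C→D) = (61.010 + 15.43) − 30.92 = 45.520 Tg/yr.
Box D throughput = its input = 45.520 Tg/yr; τ = 5411 / 45.520 = 118.9 yr.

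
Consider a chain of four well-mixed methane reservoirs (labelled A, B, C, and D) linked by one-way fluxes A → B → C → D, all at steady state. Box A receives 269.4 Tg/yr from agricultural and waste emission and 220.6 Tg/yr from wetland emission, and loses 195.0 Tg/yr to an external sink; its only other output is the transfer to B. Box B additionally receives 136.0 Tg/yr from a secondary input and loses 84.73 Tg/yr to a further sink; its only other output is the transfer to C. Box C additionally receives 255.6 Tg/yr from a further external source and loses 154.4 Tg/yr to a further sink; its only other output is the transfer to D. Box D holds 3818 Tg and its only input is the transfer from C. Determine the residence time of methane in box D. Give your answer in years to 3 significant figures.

8.53 yr

Box A: F(A→B) = (269.4 + 220.6) − 195.0 = 295.00 Tg/yr.
Box B: F(B→C) = (295.00 + 136.0) − 84.73 = 346.27 Tg/yr.
Box C: F(C→D) = (346.27 + 255.6) − 154.4 = 447.47 Tg/yr.
Box D throughput = its input = 447.47 Tg/yr; τ = 3818 / 447.47 = 8.532 yr.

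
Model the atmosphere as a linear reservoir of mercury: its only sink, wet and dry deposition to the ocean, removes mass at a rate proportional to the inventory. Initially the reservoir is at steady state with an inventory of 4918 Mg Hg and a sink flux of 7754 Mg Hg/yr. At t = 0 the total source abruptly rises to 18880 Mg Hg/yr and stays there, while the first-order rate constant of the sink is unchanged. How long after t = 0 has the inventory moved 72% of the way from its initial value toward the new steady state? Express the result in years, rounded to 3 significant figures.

0.807 yr

τ = M₀/F₀ = 4918/7754 = 0.6343 yr.
The remaining gap fraction is e^(−t/τ); 72% covered ⇒ e^(−t/τ) = 0.280.
t = −τ ln(0.280) = 0.6343 × 1.273 = 0.8074 yr.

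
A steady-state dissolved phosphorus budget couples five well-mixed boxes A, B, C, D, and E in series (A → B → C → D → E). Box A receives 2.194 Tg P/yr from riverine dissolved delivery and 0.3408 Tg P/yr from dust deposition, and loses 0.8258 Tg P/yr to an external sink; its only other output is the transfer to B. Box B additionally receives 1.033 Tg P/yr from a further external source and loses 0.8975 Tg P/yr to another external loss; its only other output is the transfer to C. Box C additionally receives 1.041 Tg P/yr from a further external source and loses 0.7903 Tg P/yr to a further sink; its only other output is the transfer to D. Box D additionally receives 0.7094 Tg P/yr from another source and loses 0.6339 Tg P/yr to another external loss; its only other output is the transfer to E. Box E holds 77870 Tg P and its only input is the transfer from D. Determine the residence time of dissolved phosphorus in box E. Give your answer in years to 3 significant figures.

Box A: F(A→B) = (2.194 + 0.3408) − 0.8258 = 1.7090 Tg P/yr.
Box B: F(B→C) = (1.7090 + 1.033) − 0.8975 = 1.8445 Tg P/yr.
Box C: F(C→D) = (1.8445 + 1.041) − 0.7903 = 2.0952 Tg P/yr.
Box D: F(D→E) = (2.0952 + 0.7094) − 0.6339 = 2.1707 Tg P/yr.
Box E throughput = its input = 2.1707 Tg P/yr; τ = 77870 / 2.1707 = 35870 yr.

35900 yr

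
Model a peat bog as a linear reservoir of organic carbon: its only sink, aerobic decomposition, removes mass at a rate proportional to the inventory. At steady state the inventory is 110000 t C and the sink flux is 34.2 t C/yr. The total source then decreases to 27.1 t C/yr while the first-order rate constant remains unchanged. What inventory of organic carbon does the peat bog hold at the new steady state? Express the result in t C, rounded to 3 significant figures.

Rate constant k = F/M = 34.2 / 110000 = 0.0003109 yr⁻¹.
At the new steady state, source = k·M_new ⇒ M_new = 27.1 / 0.0003109 = 87160 t C.
(Equivalently M_new = M × F_new/F_old = 110000 × 27.1/34.2.)

87200 t C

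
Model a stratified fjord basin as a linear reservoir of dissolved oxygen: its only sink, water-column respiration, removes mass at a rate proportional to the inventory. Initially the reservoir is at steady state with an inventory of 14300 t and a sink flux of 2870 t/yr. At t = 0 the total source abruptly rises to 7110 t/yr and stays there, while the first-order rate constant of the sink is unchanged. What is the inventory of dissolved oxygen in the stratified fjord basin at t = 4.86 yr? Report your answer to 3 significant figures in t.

27500 t

τ = M₀/F₀ = 14300/2870 = 4.983 yr; rate constant k = 1/τ.
New steady state M_∞ = F₁/k = F₁·τ = 7110 × 4.983 = 35426 t.
M(t) = M_∞ + (M₀ − M_∞)·e^(−t/τ); t/τ = 4.86/4.983 = 0.9754, so e^(−t/τ) = 0.3770.
M(t) = 35426 − 21130 × 0.3770 = 27461 t.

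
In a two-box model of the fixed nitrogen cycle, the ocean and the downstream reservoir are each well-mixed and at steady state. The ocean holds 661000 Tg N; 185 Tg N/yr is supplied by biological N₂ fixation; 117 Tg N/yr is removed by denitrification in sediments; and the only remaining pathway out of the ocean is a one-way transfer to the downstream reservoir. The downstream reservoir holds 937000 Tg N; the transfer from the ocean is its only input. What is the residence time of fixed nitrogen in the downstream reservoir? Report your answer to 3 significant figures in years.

13800 yr

Balance the ocean: ΣF_in = 185.00 Tg N/yr.
Transfer to the downstream reservoir = ΣF_in − (117) = 68.000 Tg N/yr.
At steady state the output of the downstream reservoir equals its input, 68.000 Tg N/yr.
τ = M / F = 937000 / 68.000 = 13780 yr.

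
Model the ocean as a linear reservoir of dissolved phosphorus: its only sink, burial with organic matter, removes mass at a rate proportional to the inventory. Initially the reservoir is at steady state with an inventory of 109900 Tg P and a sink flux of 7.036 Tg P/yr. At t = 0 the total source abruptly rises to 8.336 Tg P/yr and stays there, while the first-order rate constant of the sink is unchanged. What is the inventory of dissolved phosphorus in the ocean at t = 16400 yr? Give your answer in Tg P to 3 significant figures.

Residence time τ = M₀/F₀ = 15620 yr. The eventual steady state is M_∞ = M₀·(F₁/F₀) = 109900 × 8.336/7.036 = 130210 Tg P.
The anomaly ΔM(t) = M(t) − M_∞ decays as ΔM₀·e^(−t/τ) with ΔM₀ = 109900 − 130210 = −20310 Tg P.
At t = 16400 yr, e^(−t/τ) = e^(−1.050) = 0.3500, so ΔM = −7106 Tg P and M = 130210 − 7106 = 123100 Tg P.

123000 Tg P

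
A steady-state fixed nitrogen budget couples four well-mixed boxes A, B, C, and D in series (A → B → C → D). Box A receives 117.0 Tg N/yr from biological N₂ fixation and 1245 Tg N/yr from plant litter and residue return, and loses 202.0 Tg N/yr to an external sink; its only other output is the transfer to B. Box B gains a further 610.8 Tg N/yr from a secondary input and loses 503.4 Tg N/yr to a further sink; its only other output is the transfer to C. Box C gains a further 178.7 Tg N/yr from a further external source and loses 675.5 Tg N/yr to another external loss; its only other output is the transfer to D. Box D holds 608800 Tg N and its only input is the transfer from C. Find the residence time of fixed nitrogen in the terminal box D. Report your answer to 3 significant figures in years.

790 yr

Box A: F(A→B) = (117.0 + 1245) − 202.0 = 1160.0 Tg N/yr.
Box B: F(B→C) = (1160.0 + 610.8) − 503.4 = 1267.4 Tg N/yr.
Box C: F(C→D) = (1267.4 + 178.7) − 675.5 = 770.60 Tg N/yr.
Box D throughput = its input = 770.60 Tg N/yr; τ = 608800 / 770.60 = 790.0 yr.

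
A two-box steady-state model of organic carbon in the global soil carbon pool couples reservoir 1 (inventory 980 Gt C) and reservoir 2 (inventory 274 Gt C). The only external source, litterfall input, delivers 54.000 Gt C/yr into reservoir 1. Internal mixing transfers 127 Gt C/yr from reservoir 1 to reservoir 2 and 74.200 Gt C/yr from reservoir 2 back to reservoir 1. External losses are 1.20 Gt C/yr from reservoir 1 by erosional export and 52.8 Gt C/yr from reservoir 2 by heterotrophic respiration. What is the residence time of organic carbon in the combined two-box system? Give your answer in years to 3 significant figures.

Treat the two boxes together as one reservoir: the mixing fluxes between them are internal recycling, so τ = ΣM / Σ(external losses).
M_total = 980 + 274 = 1254.0 Gt C.
ΣF_external_out = 1.20 + 52.8 = 54.000 Gt C/yr.
τ = M_total / ΣF_ext = 1254.0 / 54.000 = 23.22 yr.

23.2 yr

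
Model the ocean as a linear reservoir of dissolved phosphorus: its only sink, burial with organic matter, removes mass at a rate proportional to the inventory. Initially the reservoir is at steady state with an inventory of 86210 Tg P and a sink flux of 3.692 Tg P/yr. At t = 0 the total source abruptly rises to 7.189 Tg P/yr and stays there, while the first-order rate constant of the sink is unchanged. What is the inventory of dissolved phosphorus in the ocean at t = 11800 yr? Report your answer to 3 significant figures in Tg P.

119000 Tg P

Residence time τ = M₀/F₀ = 23350 yr. The eventual steady state is M_∞ = M₀·(F₁/F₀) = 86210 × 7.189/3.692 = 167870 Tg P.
The anomaly ΔM(t) = M(t) − M_∞ decays as ΔM₀·e^(−t/τ) with ΔM₀ = 86210 − 167870 = −81660 Tg P.
At t = 11800 yr, e^(−t/τ) = e^(−0.5053) = 0.6033, so ΔM = −49260 Tg P and M = 167870 − 49260 = 118600 Tg P.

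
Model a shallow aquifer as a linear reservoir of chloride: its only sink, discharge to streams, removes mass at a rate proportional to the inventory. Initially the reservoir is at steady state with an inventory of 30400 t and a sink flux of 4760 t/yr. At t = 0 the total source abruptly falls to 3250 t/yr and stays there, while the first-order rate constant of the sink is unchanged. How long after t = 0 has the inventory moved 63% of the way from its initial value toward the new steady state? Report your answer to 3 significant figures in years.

τ = M₀/F₀ = 30400/4760 = 6.387 yr.
The remaining gap fraction is e^(−t/τ); 63% covered ⇒ e^(−t/τ) = 0.370.
t = −τ ln(0.370) = 6.387 × 0.9943 = 6.350 yr.

6.35 yr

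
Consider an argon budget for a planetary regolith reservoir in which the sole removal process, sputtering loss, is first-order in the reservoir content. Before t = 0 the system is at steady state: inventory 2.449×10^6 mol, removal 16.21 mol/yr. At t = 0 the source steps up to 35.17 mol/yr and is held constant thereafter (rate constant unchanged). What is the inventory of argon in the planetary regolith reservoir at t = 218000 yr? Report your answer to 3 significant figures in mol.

Residence time τ = M₀/F₀ = 151100 yr. The eventual steady state is M_∞ = M₀·(F₁/F₀) = 2.449×10^6 × 35.17/16.21 = 5.3135×10^6 mol.
The anomaly ΔM(t) = M(t) − M_∞ decays as ΔM₀·e^(−t/τ) with ΔM₀ = 2.449×10^6 − 5.3135×10^6 = −2.864×10^6 mol.
At t = 218000 yr, e^(−t/τ) = e^(−1.443) = 0.2362, so ΔM = −676700 mol and M = 5.3135×10^6 − 676700 = 4.6368×10^6 mol.

4.64×10^6 mol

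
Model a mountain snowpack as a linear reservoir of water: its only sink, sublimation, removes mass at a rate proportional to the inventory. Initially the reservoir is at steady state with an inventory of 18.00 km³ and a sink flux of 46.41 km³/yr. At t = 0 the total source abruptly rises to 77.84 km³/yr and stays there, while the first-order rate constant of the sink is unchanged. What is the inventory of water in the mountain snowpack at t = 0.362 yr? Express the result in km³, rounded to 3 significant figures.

τ = M₀/F₀ = 18.00/46.41 = 0.3878 yr; rate constant k = 1/τ.
New steady state M_∞ = F₁/k = F₁·τ = 77.84 × 0.3878 = 30.190 km³.
M(t) = M_∞ + (M₀ − M_∞)·e^(−t/τ); t/τ = 0.362/0.3878 = 0.9334, so e^(−t/τ) = 0.3932.
M(t) = 30.190 − 12.19 × 0.3932 = 25.397 km³.

25.4 km³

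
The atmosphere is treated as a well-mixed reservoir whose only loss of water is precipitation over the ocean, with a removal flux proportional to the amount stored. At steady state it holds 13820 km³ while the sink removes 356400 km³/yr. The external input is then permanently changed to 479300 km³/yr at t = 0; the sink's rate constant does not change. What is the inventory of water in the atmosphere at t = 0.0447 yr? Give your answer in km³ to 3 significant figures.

Residence time τ = M₀/F₀ = 0.03878 yr. The eventual steady state is M_∞ = M₀·(F₁/F₀) = 13820 × 479300/356400 = 18586 km³.
The anomaly ΔM(t) = M(t) − M_∞ decays as ΔM₀·e^(−t/τ) with ΔM₀ = 13820 − 18586 = −4766 km³.
At t = 0.0447 yr, e^(−t/τ) = e^(−1.153) = 0.3158, so ΔM = −1505 km³ and M = 18586 − 1505 = 17081 km³.

17100 km³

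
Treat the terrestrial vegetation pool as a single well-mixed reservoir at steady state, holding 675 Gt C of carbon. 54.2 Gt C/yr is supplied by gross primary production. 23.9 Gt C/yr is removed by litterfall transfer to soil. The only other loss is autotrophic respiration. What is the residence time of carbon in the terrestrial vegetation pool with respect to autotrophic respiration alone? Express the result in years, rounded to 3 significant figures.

At steady state ΣF_in = ΣF_out.
ΣF_in = 54.200 Gt C/yr.
Autotrophic respiration flux = ΣF_in − (23.9) = 54.200 − 23.90 = 30.30 Gt C/yr.
τ = M / F = 675 / 30.30 = 22.28 yr.

22.3 yr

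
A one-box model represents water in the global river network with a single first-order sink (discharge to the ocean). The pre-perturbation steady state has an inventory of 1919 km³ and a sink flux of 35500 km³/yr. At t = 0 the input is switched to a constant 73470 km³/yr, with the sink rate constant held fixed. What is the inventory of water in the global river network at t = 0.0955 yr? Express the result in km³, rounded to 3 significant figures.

3620 km³

The sink rate constant is k = F₀/M₀ = 35500/1919 = 18.50 yr⁻¹.
Solving dM/dt = F₁ − kM with M(0) = M₀ gives M(t) = F₁/k + (M₀ − F₁/k)·e^(−kt).
F₁/k = 73470/18.50 = 3971.5 km³; kt = 18.50 × 0.0955 = 1.767, e^(−kt) = 0.1709.
M(0.0955) = 3971.5 + (1919 − 3971.5) × 0.1709 = 3971.5 − 350.8 = 3620.7 km³.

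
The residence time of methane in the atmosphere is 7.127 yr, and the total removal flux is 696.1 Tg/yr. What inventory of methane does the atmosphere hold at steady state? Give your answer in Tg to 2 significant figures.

5000 Tg

τ = M/F ⇒ M = τ × F = 7.127 × 696.1 = 4961 Tg.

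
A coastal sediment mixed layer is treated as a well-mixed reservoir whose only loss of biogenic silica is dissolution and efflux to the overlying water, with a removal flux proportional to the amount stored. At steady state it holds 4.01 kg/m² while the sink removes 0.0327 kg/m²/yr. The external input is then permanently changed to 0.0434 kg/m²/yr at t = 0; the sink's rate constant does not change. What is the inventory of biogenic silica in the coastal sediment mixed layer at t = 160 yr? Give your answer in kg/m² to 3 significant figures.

The sink rate constant is k = F₀/M₀ = 0.0327/4.01 = 0.008155 yr⁻¹.
Solving dM/dt = F₁ − kM with M(0) = M₀ gives M(t) = F₁/k + (M₀ − F₁/k)·e^(−kt).
F₁/k = 0.0434/0.008155 = 5.3221 kg/m²; kt = 0.008155 × 160 = 1.305, e^(−kt) = 0.2712.
M(160) = 5.3221 + (4.01 − 5.3221) × 0.2712 = 5.3221 − 0.3559 = 4.9662 kg/m².

4.97 kg/m²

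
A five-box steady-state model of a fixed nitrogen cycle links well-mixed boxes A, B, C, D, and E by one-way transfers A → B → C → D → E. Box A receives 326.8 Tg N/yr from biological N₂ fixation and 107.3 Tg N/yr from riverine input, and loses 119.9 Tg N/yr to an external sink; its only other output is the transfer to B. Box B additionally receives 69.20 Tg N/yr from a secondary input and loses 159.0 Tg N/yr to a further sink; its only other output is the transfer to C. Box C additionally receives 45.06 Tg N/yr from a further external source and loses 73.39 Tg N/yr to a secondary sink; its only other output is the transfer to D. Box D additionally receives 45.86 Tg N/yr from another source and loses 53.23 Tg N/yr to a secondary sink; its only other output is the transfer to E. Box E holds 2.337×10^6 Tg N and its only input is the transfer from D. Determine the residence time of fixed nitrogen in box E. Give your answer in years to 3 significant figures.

Box A: F(A→B) = (326.8 + 107.3) − 119.9 = 314.20 Tg N/yr.
Box B: F(B→C) = (314.20 + 69.20) − 159.0 = 224.40 Tg N/yr.
Box C: F(C→D) = (224.40 + 45.06) − 73.39 = 196.07 Tg N/yr.
Box D: F(D→E) = (196.07 + 45.86) − 53.23 = 188.70 Tg N/yr.
Box E throughput = its input = 188.70 Tg N/yr; τ = 2.337×10^6 / 188.70 = 12380 yr.

12400 yr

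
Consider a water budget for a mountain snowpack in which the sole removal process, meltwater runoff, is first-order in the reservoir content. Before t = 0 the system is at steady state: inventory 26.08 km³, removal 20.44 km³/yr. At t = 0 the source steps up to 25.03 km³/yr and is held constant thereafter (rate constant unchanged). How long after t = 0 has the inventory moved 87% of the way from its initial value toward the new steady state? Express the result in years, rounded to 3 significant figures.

τ = M₀/F₀ = 26.08/20.44 = 1.276 yr.
The remaining gap fraction is e^(−t/τ); 87% covered ⇒ e^(−t/τ) = 0.130.
t = −τ ln(0.130) = 1.276 × 2.040 = 2.603 yr.

2.60 yr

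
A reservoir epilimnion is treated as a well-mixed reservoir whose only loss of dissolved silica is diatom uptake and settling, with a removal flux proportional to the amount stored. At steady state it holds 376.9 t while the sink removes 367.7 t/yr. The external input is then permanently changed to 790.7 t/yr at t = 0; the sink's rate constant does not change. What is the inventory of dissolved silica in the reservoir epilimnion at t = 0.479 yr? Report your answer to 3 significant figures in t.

539 t

τ = M₀/F₀ = 376.9/367.7 = 1.025 yr; rate constant k = 1/τ.
New steady state M_∞ = F₁/k = F₁·τ = 790.7 × 1.025 = 810.48 t.
M(t) = M_∞ + (M₀ − M_∞)·e^(−t/τ); t/τ = 0.479/1.025 = 0.4673, so e^(−t/τ) = 0.6267.
M(t) = 810.48 − 433.6 × 0.6267 = 538.76 t.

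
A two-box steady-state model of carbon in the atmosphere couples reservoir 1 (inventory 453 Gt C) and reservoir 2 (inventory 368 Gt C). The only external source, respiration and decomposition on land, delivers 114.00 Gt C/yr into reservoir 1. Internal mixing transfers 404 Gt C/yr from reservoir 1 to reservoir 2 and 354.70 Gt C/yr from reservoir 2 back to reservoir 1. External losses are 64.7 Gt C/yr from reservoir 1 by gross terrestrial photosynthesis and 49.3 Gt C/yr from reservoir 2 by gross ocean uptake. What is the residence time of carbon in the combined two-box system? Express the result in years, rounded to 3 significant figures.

7.20 yr

Residence time in the combined system uses the total inventory and the total *external* removal — internal exchanges between the two boxes cancel.
M_total = 453 + 368 = 821.00 Gt C.
ΣF_external_out = 64.7 + 49.3 = 114.00 Gt C/yr.
τ = M_total / ΣF_ext = 821.00 / 114.00 = 7.202 yr.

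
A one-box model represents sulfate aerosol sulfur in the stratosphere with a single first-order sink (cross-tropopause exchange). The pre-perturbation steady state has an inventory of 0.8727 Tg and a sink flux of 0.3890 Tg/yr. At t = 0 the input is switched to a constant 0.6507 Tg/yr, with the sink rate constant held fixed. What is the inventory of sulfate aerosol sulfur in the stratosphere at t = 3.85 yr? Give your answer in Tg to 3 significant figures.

τ = M₀/F₀ = 0.8727/0.3890 = 2.243 yr; rate constant k = 1/τ.
New steady state M_∞ = F₁/k = F₁·τ = 0.6507 × 2.243 = 1.4598 Tg.
M(t) = M_∞ + (M₀ − M_∞)·e^(−t/τ); t/τ = 3.85/2.243 = 1.716, so e^(−t/τ) = 0.1798.
M(t) = 1.4598 − 0.5871 × 0.1798 = 1.3543 Tg.

1.35 Tg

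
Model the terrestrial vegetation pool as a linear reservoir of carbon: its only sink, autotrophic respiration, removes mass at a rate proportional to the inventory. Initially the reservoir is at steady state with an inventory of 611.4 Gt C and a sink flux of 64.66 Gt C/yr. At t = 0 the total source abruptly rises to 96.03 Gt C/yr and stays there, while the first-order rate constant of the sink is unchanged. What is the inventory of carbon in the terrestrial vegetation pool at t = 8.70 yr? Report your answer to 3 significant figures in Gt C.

790 Gt C

Residence time τ = M₀/F₀ = 9.456 yr. The eventual steady state is M_∞ = M₀·(F₁/F₀) = 611.4 × 96.03/64.66 = 908.02 Gt C.
The anomaly ΔM(t) = M(t) − M_∞ decays as ΔM₀·e^(−t/τ) with ΔM₀ = 611.4 − 908.02 = −296.6 Gt C.
At t = 8.70 yr, e^(−t/τ) = e^(−0.9201) = 0.3985, so ΔM = −118.2 Gt C and M = 908.02 − 118.2 = 789.82 Gt C.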